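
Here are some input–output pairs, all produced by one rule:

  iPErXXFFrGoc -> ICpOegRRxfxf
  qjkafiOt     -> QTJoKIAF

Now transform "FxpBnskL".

flXKPSbN

In each case the input is transformed by: flip the case of every letter, then take characters alternately from the front and the back (1st, last, 2nd, 2nd-last, ...).
On "FxpBnskL": the first step gives "fXPbNSKl", and the second then gives "flXKPSbN".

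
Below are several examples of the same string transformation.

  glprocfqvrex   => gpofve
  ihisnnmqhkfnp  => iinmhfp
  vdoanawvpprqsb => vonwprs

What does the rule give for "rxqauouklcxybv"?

In each case the input is transformed by: keep every other character starting from the first (positions 1st, 3rd, 5th, ...).
Doing the same to "rxqauouklcxybv": "rquulxb".

rquulxb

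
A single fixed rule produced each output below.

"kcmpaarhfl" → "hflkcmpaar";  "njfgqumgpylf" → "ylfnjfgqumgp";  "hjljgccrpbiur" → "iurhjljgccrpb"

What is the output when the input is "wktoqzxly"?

Looking at the pairs, the operation is to move the last 3 characters to the front (rotate right by 3).
"wktoqzxly" → "xlywktoqz".

xlywktoqz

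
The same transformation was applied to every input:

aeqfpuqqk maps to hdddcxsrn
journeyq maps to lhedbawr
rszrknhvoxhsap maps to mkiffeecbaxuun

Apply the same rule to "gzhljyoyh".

Each output is the input with this applied: sort the characters into reverse alphabetical order, then shift every letter 13 places forward in the alphabet (wrapping around) — i.e. ROT13.
Starting from "gzhljyoyh": after the first operation, "zyyoljhhg"; after the second, "mllbywuut".

mllbywuut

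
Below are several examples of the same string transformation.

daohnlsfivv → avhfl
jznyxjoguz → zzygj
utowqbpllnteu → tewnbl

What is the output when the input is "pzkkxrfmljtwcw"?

zwkwrjm

The rule is to keep every other character starting from the second (positions 2nd, 4th, 6th, ...), then take characters alternately from the front and the back (1st, last, 2nd, 2nd-last, ...).
Applying both steps to "pzkkxrfmljtwcw": "zkrmjww", then "zwkwrjm".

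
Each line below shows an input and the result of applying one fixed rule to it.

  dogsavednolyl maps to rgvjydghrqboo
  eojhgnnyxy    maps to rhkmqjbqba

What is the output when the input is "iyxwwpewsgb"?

What's happening: swap each adjacent pair of characters (1↔2, 3↔4, ...), then shift every letter 3 places forward in the alphabet (wrapping around).
"iyxwwpewsgb" → "yiwxpwwegsb" → "blzaszzhjve".

blzaszzhjve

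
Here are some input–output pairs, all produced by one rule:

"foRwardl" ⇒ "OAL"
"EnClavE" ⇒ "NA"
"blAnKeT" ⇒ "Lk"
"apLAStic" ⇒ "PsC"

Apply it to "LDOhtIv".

dT

Rule — flip the case of every letter, then keep one character in every 3, starting at position 2 (positions 2nd, 5th, 8th, ...).
On "LDOhtIv": the first step gives "ldoHTiV", and the second then gives "dT".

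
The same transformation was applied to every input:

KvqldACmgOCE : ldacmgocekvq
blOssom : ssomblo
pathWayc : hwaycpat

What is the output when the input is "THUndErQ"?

Each output is the input with this applied: move the first 3 characters to the end (rotate left by 3), then convert every letter to lowercase.
For "THUndErQ" the result is "nderqthu".

nderqthu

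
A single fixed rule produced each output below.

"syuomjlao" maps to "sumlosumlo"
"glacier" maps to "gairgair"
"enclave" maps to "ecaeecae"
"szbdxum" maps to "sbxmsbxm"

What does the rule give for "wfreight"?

Looking at the pairs, the operation is to keep every other character starting from the first (positions 1st, 3rd, 5th, ...), then write the whole string twice.
For "wfreight", step one produces "wrih"; step two turns that into "wrihwrih".

wrihwrih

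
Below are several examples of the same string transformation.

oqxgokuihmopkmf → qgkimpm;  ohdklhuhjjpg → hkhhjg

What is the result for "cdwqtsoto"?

dqst

The rule is to keep every other character starting from the second (positions 2nd, 4th, 6th, ...).
Applying that to "cdwqtsoto" gives "dqst".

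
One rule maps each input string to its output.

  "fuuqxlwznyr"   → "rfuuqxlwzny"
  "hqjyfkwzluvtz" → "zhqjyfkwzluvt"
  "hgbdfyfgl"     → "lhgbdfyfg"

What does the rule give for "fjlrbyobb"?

bfjlrbyob

In each case the input is transformed by: move the last character to the front.
"fjlrbyobb" → "bfjlrbyob".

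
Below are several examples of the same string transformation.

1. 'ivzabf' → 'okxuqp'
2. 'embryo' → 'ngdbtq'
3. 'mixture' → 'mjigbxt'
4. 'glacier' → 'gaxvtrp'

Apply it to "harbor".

ggdwqp

The transformation: sort the characters into reverse alphabetical order, then shift every letter 11 places backward in the alphabet (wrapping around).
So "harbor" becomes "ggdwqp".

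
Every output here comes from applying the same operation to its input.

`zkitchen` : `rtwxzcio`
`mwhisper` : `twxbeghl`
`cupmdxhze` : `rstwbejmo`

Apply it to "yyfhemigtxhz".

The transformation: sort the characters into alphabetical order, then shift every letter 11 places backward in the alphabet (wrapping around).
For "yyfhemigtxhz" the result is "tuvwwxbimnno".

tuvwwxbimnno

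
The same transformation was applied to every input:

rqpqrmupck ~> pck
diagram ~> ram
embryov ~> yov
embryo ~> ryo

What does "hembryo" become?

ryo

The transformation: keep only the last 3 characters.
Applying that to "hembryo" gives "ryo".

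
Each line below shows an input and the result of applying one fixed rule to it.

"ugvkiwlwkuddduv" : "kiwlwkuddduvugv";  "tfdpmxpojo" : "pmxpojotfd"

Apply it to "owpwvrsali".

Looking at the pairs, the operation is to move the first 3 characters to the end (rotate left by 3).
"owpwvrsali" → "wvrsaliowp".

wvrsaliowp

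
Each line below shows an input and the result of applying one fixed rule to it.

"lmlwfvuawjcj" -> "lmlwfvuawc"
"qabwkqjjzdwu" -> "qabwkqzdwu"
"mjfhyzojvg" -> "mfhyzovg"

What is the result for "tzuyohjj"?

Rule — remove every "j".
So "tzuyohjj" becomes "tzuyoh".

tzuyoh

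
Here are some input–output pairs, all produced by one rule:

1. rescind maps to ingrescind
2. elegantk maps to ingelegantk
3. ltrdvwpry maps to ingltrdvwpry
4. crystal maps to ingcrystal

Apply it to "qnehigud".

ingqnehigud

Each output is the input with this applied: prepend "ing".
On "qnehigud" that produces "ingqnehigud".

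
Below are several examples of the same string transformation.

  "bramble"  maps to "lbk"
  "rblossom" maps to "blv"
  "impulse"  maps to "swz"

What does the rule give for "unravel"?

exb

In each case the input is transformed by: shift every letter 10 places forward in the alphabet (wrapping around), then keep only the first 3 characters.
Starting from "unravel": after the first operation, "exbkfov"; after the second, "exb".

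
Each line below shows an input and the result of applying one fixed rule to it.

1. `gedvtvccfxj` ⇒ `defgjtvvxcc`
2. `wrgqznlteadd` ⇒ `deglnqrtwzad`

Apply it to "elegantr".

Looking at the pairs, the operation is to sort the characters into alphabetical order, then move the first 2 characters to the end (rotate left by 2).
On "elegantr": the first step gives "aeeglnrt", and the second then gives "eglnrtae".

eglnrtae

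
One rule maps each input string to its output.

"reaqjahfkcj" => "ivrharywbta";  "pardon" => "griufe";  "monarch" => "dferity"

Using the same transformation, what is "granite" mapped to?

xirezkv

In each case the input is transformed by: shift every letter 9 places backward in the alphabet (wrapping around).
"granite" → "xirezkv".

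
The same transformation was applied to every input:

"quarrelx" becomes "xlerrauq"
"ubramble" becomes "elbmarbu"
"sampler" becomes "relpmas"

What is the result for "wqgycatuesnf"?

Rule — reverse the string.
"wqgycatuesnf" → "fnseutacygqw".

fnseutacygqw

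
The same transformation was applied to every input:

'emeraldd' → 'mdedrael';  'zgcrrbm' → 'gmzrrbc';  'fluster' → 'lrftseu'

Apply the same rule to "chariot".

htciroa

What's happening: swap each adjacent pair of characters (1↔2, 3↔4, ...), then take characters alternately from the front and the back (1st, last, 2nd, 2nd-last, ...).
For "chariot", step one produces "hcraoit"; step two turns that into "htciroa".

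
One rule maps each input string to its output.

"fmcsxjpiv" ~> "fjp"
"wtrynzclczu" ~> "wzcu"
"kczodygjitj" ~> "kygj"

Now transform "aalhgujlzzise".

The pattern: swap each adjacent pair of characters (1↔2, 3↔4, ...), then keep one character in every 3, starting at position 2 (positions 2nd, 5th, 8th, ...).
"aalhgujlzzise" → "aahlugljzzsie" → "aujs".

aujs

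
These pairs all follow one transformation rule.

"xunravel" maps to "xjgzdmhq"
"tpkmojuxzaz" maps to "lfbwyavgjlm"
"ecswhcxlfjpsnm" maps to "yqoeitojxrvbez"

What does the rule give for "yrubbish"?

The transformation: move the last character to the front, then shift every letter 12 places forward in the alphabet (wrapping around).
"yrubbish" → "hyrubbis" → "tkdgnnue".

tkdgnnue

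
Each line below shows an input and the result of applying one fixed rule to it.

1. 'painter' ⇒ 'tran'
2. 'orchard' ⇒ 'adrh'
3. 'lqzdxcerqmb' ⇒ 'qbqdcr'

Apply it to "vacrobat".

The transformation: move the last 3 characters to the front (rotate right by 3), then keep every other character starting from the first (positions 1st, 3rd, 5th, ...).
On "vacrobat": the first step gives "batvacro", and the second then gives "btar".
(Check on "orchard": → "ardorch" → "adrh" ✓)

btar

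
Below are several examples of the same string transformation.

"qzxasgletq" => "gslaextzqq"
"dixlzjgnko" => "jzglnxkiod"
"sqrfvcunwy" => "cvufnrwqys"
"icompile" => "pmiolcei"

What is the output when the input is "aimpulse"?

The transformation: swap the front and back halves of the string, then take characters alternately from the front and the back (1st, last, 2nd, 2nd-last, ...).
Applying both steps to "aimpulse": "ulseaimp", then "uplmsiea".

uplmsiea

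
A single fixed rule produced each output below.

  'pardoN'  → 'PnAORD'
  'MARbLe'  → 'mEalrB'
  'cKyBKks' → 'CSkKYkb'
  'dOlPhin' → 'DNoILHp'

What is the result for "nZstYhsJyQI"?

The pattern: flip the case of every letter, then take characters alternately from the front and the back (1st, last, 2nd, 2nd-last, ...).
Applying both steps to "nZstYhsJyQI": "NzSTyHSjYqi", then "NizqSYTjySH".

NizqSYTjySH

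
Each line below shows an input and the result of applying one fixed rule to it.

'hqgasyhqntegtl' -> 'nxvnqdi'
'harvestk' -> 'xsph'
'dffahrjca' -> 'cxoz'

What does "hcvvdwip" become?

The transformation: shift every letter 3 places backward in the alphabet (wrapping around), then keep every other character starting from the second (positions 2nd, 4th, 6th, ...).
Working it through for "hcvvdwip": intermediate "ezssatfm", final "zstm".

zstm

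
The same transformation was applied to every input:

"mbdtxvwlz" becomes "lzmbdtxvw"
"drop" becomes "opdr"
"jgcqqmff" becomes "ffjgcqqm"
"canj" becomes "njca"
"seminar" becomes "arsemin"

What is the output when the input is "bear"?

Looking at the pairs, the operation is to move the last 2 characters to the front (rotate right by 2).
Applying that to "bear" gives "arbe".

arbe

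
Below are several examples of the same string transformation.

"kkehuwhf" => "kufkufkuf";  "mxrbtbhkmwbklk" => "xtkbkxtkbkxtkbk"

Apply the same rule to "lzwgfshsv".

zfszfszfs

The rule is to keep one character in every 3, starting at position 2 (positions 2nd, 5th, 8th, ...), then write the whole string 3 times in a row.
"lzwgfshsv" → "zfs" → "zfszfszfs".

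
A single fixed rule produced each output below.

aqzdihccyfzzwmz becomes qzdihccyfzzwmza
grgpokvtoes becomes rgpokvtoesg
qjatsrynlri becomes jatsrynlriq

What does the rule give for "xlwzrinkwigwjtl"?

lwzrinkwigwjtlx

The rule is to move the first character to the end.
For "xlwzrinkwigwjtl" the result is "lwzrinkwigwjtlx".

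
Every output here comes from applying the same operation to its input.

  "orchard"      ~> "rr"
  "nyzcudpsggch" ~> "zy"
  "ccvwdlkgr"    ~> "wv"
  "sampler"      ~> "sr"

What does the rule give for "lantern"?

The rule is to sort the characters into reverse alphabetical order, then keep only the first 2 characters.
Working it through for "lantern": intermediate "trnnlea", final "tr".

tr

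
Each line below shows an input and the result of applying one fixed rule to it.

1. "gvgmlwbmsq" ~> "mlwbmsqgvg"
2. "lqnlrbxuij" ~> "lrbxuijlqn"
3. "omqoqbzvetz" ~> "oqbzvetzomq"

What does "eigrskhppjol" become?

rskhppjoleig

The pattern: move the first 3 characters to the end (rotate left by 3).
Doing the same to "eigrskhppjol": "rskhppjoleig".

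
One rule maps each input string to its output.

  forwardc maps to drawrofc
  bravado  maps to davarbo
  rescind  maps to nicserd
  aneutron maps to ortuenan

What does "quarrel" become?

Each output is the input with this applied: move the last character to the front, then reverse the string.
Applying both steps to "quarrel": "lquarre", then "errauql".
(Check on "bravado": → "obravad" → "davarbo" ✓)

errauql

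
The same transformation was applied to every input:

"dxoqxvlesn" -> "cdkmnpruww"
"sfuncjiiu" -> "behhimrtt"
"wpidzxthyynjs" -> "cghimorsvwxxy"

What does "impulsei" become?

The transformation: shift every letter 1 place backward in the alphabet (wrapping around), then sort the characters into alphabetical order.
On "impulsei": the first step gives "hlotkrdh", and the second then gives "dhhklort".

dhhklort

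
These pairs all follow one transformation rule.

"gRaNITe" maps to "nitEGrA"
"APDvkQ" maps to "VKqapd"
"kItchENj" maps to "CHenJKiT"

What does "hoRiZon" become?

IzONHOr

Looking at the pairs, the operation is to flip the case of every letter, then move the first 3 characters to the end (rotate left by 3).
"hoRiZon" → "HOrIzON" → "IzONHOr".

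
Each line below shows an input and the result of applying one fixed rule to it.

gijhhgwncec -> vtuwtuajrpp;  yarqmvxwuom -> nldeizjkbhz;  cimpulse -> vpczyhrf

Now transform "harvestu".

nuiefrhg

Each output is the input with this applied: swap each adjacent pair of characters (1↔2, 3↔4, ...), then shift every letter 13 places forward in the alphabet (wrapping around) — i.e. ROT13.
Working it through for "harvestu": intermediate "ahvrseut", final "nuiefrhg".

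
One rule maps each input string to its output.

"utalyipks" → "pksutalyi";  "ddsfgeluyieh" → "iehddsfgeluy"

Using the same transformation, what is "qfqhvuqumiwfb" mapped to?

wfbqfqhvuqumi

Looking at the pairs, the operation is to move the last 3 characters to the front (rotate right by 3).
For "qfqhvuqumiwfb" the result is "wfbqfqhvuqumi".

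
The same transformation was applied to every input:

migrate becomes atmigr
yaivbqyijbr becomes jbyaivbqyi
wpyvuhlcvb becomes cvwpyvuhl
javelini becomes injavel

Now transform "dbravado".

The rule is to delete the last character, then move the last 2 characters to the front (rotate right by 2).
Working it through for "dbravado": intermediate "dbravad", final "addbrav".

addbrav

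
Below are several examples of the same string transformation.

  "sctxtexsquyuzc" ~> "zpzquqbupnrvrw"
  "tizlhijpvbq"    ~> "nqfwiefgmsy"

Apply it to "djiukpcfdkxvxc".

Each output is the input with this applied: move the last character to the front, then shift every letter 3 places backward in the alphabet (wrapping around).
"djiukpcfdkxvxc" → "cdjiukpcfdkxvx" → "zagfrhmzcahusu".
(Check on "tizlhijpvbq": → "qtizlhijpvb" → "nqfwiefgmsy" ✓)

zagfrhmzcahusu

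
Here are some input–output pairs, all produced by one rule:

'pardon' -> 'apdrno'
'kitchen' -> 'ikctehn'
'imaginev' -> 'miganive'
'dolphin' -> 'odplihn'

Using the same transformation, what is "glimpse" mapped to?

The pattern: swap each adjacent pair of characters (1↔2, 3↔4, ...).
Doing the same to "glimpse": "lgmispe".

lgmispe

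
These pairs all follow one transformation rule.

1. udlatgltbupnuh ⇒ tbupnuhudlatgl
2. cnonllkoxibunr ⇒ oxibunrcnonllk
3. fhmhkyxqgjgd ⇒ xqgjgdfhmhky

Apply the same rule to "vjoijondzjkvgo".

Rule — swap the front and back halves of the string.
On "vjoijondzjkvgo" that produces "dzjkvgovjoijon".

dzjkvgovjoijon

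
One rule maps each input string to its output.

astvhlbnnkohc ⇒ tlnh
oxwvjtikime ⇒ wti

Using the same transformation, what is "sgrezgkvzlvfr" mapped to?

What's happening: keep one character in every 3, starting at position 3 (positions 3rd, 6th, 9th, ...).
On "sgrezgkvzlvfr" that produces "rgzf".

rgzf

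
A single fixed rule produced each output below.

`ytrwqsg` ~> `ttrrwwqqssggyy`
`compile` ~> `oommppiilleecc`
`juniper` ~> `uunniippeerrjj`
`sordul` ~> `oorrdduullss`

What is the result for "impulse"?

The rule is to double every character, then move the first 2 characters to the end (rotate left by 2).
Starting from "impulse": after the first operation, "iimmppuullssee"; after the second, "mmppuullsseeii".

mmppuullsseeii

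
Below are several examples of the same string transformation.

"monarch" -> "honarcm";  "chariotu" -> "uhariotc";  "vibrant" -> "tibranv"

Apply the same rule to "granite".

Rule — swap the first and last characters.
So "granite" becomes "eranitg".

eranitg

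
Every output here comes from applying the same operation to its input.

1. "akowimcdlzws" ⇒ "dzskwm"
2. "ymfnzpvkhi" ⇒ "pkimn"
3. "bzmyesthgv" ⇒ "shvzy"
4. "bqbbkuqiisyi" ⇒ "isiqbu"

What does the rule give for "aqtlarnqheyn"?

The pattern: keep every other character starting from the second (positions 2nd, 4th, 6th, ...), then move the last 3 characters to the front (rotate right by 3).
Applying both steps to "aqtlarnqheyn": "qlrqen", then "qenqlr".

qenqlr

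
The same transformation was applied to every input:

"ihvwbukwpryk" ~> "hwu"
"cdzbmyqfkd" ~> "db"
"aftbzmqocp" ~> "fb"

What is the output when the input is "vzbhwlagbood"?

Each output is the input with this applied: keep every other character starting from the second (positions 2nd, 4th, 6th, ...), then delete the last 3 characters.
Starting from "vzbhwlagbood": after the first operation, "zhlgod"; after the second, "zhl".
(Check on "ihvwbukwpryk": → "hwuwrk" → "hwu" ✓)

zhl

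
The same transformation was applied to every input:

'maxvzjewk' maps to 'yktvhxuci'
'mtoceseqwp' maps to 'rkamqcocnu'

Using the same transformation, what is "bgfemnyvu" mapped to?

The rule is to shift every letter 2 places backward in the alphabet (wrapping around), then swap each adjacent pair of characters (1↔2, 3↔4, ...).
"bgfemnyvu" → "zedcklwts" → "ezcdlktws".

ezcdlktws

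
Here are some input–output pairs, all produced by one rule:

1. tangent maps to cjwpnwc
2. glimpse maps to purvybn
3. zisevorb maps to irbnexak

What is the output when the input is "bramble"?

kajvkun

Rule — shift every letter 9 places forward in the alphabet (wrapping around).
Applying that to "bramble" gives "kajvkun".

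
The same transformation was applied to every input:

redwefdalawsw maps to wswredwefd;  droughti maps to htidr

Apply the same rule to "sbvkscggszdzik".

Looking at the pairs, the operation is to move the last 3 characters to the front (rotate right by 3), then delete the last 3 characters.
Doing the same to "sbvkscggszdzik": "ziksbvkscgg".

ziksbvkscgg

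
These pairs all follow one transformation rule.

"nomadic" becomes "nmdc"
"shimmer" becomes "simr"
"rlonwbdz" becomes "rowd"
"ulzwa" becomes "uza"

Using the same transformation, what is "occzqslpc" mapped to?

ocqlc

In each case the input is transformed by: keep every other character starting from the first (positions 1st, 3rd, 5th, ...).
Applying that to "occzqslpc" gives "ocqlc".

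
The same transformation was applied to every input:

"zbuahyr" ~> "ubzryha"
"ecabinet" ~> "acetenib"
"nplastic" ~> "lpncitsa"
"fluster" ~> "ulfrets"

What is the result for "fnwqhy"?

wnfyhq

Rule — reverse the string, then move the last 3 characters to the front (rotate right by 3).
So "fnwqhy" becomes "wnfyhq".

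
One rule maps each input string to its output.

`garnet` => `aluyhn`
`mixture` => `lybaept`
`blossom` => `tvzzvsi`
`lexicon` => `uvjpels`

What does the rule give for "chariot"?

avpyhoj

The pattern: shift every letter 7 places forward in the alphabet (wrapping around), then reverse the string.
For "chariot", step one produces "johypva"; step two turns that into "avpyhoj".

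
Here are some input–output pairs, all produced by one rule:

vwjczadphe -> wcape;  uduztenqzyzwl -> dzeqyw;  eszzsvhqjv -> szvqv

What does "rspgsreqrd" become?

sgrqd

In each case the input is transformed by: keep every other character starting from the second (positions 2nd, 4th, 6th, ...).
On "rspgsreqrd" that produces "sgrqd".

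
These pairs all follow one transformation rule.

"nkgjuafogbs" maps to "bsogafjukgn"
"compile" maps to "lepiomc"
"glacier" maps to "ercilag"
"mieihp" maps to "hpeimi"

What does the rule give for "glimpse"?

The pattern: reverse the string, then swap each adjacent pair of characters (1↔2, 3↔4, ...).
Starting from "glimpse": after the first operation, "espmilg"; after the second, "semplig".
(Check on "compile": → "elipmoc" → "lepiomc" ✓)

semplig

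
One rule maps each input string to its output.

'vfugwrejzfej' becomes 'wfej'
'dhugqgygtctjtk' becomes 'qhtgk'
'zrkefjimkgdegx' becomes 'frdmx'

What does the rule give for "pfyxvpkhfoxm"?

The pattern: keep one character in every 3, starting at position 2 (positions 2nd, 5th, 8th, ...), then swap each adjacent pair of characters (1↔2, 3↔4, ...).
For "pfyxvpkhfoxm", step one produces "fvhx"; step two turns that into "vfxh".

vfxh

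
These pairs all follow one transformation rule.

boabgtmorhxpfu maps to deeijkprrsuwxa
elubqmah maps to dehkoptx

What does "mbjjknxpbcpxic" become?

eefflmmnpqssaa

Rule — sort the characters into alphabetical order, then shift every letter 3 places forward in the alphabet (wrapping around).
Applying both steps to "mbjjknxpbcpxic": "bbccijjkmnppxx", then "eefflmmnpqssaa".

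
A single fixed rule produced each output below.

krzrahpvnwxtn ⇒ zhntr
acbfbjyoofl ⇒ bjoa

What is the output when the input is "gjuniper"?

upg

In each case the input is transformed by: move the first 2 characters to the end (rotate left by 2), then keep one character in every 3, starting at position 1 (positions 1st, 4th, 7th, ...).
For "gjuniper", step one produces "unipergj"; step two turns that into "upg".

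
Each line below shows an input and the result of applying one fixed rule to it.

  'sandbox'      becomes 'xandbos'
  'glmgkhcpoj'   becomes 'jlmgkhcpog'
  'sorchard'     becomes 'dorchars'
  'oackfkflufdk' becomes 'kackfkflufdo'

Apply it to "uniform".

mniforu

Rule — swap the first and last characters.
Doing the same to "uniform": "mniforu".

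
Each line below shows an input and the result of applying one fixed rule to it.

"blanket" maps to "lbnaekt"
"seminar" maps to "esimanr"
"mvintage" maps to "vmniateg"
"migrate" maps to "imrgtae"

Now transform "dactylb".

What's happening: swap each adjacent pair of characters (1↔2, 3↔4, ...).
So "dactylb" becomes "adtclyb".

adtclyb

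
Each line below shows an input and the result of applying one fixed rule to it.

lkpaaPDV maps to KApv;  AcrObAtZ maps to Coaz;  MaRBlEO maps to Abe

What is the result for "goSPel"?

Looking at the pairs, the operation is to keep every other character starting from the second (positions 2nd, 4th, 6th, ...), then flip the case of every letter.
On "goSPel": the first step gives "oPl", and the second then gives "OpL".

OpL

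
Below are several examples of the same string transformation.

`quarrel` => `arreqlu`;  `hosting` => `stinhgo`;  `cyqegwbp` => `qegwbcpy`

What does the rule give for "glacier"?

aciegrl

The transformation: swap the first and last characters, then move the first 2 characters to the end (rotate left by 2).
On "glacier": the first step gives "rlacieg", and the second then gives "aciegrl".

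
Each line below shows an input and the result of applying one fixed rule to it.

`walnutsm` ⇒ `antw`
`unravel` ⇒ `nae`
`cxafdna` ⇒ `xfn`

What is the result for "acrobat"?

Rule — swap the first and last characters, then keep every other character starting from the second (positions 2nd, 4th, 6th, ...).
"acrobat" → "coa".

coa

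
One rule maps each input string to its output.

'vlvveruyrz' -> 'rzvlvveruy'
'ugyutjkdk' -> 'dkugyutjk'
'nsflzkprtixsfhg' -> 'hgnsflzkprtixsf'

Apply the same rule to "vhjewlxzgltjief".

In each case the input is transformed by: move the last 2 characters to the front (rotate right by 2).
On "vhjewlxzgltjief" that produces "efvhjewlxzgltji".

efvhjewlxzgltji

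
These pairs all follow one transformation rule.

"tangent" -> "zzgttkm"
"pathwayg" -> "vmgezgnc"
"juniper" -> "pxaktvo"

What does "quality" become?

Rule — shift every letter 6 places forward in the alphabet (wrapping around), then take characters alternately from the front and the back (1st, last, 2nd, 2nd-last, ...).
Applying both steps to "quality": "wagroze", then "weazgor".

weazgor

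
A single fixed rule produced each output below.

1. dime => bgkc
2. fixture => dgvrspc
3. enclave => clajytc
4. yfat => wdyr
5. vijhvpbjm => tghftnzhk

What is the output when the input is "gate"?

In each case the input is transformed by: shift every letter 2 places backward in the alphabet (wrapping around).
Applying that to "gate" gives "eyrc".

eyrc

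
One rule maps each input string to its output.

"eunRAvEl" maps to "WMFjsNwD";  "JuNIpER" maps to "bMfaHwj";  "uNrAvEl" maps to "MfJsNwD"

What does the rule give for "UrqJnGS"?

The transformation: flip the case of every letter, then shift every letter 8 places backward in the alphabet (wrapping around).
On "UrqJnGS": the first step gives "uRQjNgs", and the second then gives "mJIbFyk".

mJIbFyk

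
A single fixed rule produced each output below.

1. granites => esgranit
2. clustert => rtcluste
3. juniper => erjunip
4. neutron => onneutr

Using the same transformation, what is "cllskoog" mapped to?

ogcllsko

What's happening: move the last 2 characters to the front (rotate right by 2).
On "cllskoog" that produces "ogcllsko".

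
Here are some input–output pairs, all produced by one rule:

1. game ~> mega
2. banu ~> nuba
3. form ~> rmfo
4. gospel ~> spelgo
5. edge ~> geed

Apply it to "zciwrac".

The transformation: move the first 2 characters to the end (rotate left by 2).
"zciwrac" → "iwraczc".

iwraczc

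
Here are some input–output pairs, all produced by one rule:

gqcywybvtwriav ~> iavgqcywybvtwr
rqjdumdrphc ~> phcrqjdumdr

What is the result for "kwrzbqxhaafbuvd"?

The transformation: move the last 3 characters to the front (rotate right by 3).
For "kwrzbqxhaafbuvd" the result is "uvdkwrzbqxhaafb".

uvdkwrzbqxhaafb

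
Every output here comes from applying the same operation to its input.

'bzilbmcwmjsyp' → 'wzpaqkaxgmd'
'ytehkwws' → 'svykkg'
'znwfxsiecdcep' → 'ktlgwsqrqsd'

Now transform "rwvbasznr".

The rule is to delete the first 2 characters, then shift every letter 12 places backward in the alphabet (wrapping around).
Working it through for "rwvbasznr": intermediate "vbasznr", final "jpognbf".
(Check on "bzilbmcwmjsyp": → "ilbmcwmjsyp" → "wzpaqkaxgmd" ✓)

jpognbf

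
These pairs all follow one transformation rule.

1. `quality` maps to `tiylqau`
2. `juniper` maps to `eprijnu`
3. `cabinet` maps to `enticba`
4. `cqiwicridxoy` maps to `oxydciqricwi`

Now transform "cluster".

The pattern: move the last 2 characters to the front (rotate right by 2), then take characters alternately from the front and the back (1st, last, 2nd, 2nd-last, ...).
Working it through for "cluster": intermediate "erclust", final "etrscul".

etrscul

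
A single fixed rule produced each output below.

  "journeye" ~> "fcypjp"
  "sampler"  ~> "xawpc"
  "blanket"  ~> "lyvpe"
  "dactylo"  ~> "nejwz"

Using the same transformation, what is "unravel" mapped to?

clgpw

The pattern: delete the first 2 characters, then shift every letter 11 places forward in the alphabet (wrapping around).
"unravel" → "ravel" → "clgpw".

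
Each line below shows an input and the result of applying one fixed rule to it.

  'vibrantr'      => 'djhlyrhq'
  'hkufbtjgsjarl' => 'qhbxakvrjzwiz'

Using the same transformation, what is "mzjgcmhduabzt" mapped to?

The rule is to move the last 3 characters to the front (rotate right by 3), then shift every letter 10 places backward in the alphabet (wrapping around).
For "mzjgcmhduabzt", step one produces "bztmzjgcmhdua"; step two turns that into "rpjcpzwscxtkq".

rpjcpzwscxtkq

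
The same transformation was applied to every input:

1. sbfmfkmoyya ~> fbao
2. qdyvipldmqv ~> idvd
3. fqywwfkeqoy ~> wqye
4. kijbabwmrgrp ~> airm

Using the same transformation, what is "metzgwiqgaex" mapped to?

What's happening: keep one character in every 3, starting at position 2 (positions 2nd, 5th, 8th, ...), then swap each adjacent pair of characters (1↔2, 3↔4, ...).
Starting from "metzgwiqgaex": after the first operation, "egqe"; after the second, "geeq".

geeq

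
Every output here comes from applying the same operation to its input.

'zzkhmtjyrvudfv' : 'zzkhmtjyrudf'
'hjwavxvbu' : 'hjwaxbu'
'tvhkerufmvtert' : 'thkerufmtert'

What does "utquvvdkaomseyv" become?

What's happening: remove every "v".
Doing the same to "utquvvdkaomseyv": "utqudkaomsey".

utqudkaomsey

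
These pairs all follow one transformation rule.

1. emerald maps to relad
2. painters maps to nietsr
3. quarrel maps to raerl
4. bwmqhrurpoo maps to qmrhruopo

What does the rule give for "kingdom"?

Looking at the pairs, the operation is to swap each adjacent pair of characters (1↔2, 3↔4, ...), then delete the first 2 characters.
For "kingdom", step one produces "ikgnodm"; step two turns that into "gnodm".
(Check on "painters": → "apnietsr" → "nietsr" ✓)

gnodm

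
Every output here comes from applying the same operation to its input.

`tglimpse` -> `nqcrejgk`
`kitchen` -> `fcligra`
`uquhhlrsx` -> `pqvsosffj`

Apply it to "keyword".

Rule — shift every letter 2 places backward in the alphabet (wrapping around), then move the last 3 characters to the front (rotate right by 3).
Starting from "keyword": after the first operation, "icwumpb"; after the second, "mpbicwu".
(Check on "tglimpse": → "rejgknqc" → "nqcrejgk" ✓)

mpbicwu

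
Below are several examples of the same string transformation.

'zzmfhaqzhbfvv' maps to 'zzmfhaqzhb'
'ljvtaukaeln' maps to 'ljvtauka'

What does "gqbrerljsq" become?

gqbrerl

Each output is the input with this applied: delete the last 3 characters.
"gqbrerljsq" → "gqbrerl".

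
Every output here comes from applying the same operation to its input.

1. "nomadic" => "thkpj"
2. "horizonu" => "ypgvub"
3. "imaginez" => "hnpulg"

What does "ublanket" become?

In each case the input is transformed by: delete the first 2 characters, then shift every letter 7 places forward in the alphabet (wrapping around).
For "ublanket" the result is "shurla".

shurla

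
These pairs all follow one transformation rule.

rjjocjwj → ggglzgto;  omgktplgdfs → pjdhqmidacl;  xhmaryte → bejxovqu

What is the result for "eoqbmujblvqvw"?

What's happening: shift every letter 3 places backward in the alphabet (wrapping around), then swap the first and last characters.
"eoqbmujblvqvw" → "blnyjrgyisnst" → "tlnyjrgyisnsb".

tlnyjrgyisnsb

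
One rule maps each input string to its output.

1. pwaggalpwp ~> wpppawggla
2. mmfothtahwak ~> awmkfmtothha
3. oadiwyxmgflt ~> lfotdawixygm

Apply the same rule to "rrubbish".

sirhurbb

The rule is to move the last 3 characters to the front (rotate right by 3), then swap each adjacent pair of characters (1↔2, 3↔4, ...).
For "rrubbish", step one produces "ishrrubb"; step two turns that into "sirhurbb".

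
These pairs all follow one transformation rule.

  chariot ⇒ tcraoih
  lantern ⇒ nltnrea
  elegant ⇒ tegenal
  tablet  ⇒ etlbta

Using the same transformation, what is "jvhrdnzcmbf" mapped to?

Rule — swap each adjacent pair of characters (1↔2, 3↔4, ...), then swap the first and last characters.
"jvhrdnzcmbf" → "fjrhndczbmv".

fjrhndczbmv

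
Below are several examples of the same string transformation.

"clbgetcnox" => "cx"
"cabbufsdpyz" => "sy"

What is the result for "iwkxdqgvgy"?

gy

The rule is to keep one character in every 3, starting at position 1 (positions 1st, 4th, 7th, ...), then delete the first 2 characters.
Starting from "iwkxdqgvgy": after the first operation, "ixgy"; after the second, "gy".
(Check on "cabbufsdpyz": → "cbsy" → "sy" ✓)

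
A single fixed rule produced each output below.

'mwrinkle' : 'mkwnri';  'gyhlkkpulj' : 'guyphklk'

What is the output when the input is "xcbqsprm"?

Looking at the pairs, the operation is to delete the last 2 characters, then take characters alternately from the front and the back (1st, last, 2nd, 2nd-last, ...).
Starting from "xcbqsprm": after the first operation, "xcbqsp"; after the second, "xpcsbq".
(Check on "mwrinkle": → "mwrink" → "mkwnri" ✓)

xpcsbq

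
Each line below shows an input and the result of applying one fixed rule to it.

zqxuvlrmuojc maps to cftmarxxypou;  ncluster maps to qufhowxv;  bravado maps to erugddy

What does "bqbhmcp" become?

What's happening: take characters alternately from the front and the back (1st, last, 2nd, 2nd-last, ...), then shift every letter 3 places forward in the alphabet (wrapping around).
"bqbhmcp" → "bpqcbmh" → "estfepk".

estfepk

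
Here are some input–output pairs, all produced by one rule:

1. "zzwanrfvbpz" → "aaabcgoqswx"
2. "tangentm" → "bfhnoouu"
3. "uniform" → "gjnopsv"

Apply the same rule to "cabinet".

bcdfjou

The transformation: shift every letter 1 place forward in the alphabet (wrapping around), then sort the characters into alphabetical order.
Starting from "cabinet": after the first operation, "dbcjofu"; after the second, "bcdfjou".
(Check on "uniform": → "vojgpsn" → "gjnopsv" ✓)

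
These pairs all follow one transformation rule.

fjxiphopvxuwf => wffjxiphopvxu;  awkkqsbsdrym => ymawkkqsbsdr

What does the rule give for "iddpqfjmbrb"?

Each output is the input with this applied: move the last 2 characters to the front (rotate right by 2).
Doing the same to "iddpqfjmbrb": "rbiddpqfjmb".

rbiddpqfjmb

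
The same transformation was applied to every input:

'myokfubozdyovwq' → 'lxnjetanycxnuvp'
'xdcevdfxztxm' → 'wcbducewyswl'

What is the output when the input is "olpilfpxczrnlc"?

Each output is the input with this applied: shift every letter 1 place backward in the alphabet (wrapping around).
"olpilfpxczrnlc" → "nkohkeowbyqmkb".

nkohkeowbyqmkb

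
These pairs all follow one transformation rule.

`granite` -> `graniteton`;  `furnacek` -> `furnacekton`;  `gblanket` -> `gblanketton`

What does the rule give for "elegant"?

elegantton

The pattern: append "ton".
Applying that to "elegant" gives "elegantton".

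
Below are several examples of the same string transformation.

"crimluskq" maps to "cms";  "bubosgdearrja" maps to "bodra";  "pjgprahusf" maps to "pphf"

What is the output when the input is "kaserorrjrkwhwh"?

kerrh

Rule — keep one character in every 3, starting at position 1 (positions 1st, 4th, 7th, ...).
For "kaserorrjrkwhwh" the result is "kerrh".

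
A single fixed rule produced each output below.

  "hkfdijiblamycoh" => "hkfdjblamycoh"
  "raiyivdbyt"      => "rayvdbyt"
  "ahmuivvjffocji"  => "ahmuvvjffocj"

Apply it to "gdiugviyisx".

gdugvysx

In each case the input is transformed by: remove every "i".
For "gdiugviyisx" the result is "gdugvysx".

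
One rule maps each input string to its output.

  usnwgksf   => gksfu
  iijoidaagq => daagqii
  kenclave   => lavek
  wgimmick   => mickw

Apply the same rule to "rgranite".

Each output is the input with this applied: swap the front and back halves of the string, then delete the last 3 characters.
"rgranite" → "nitergra" → "niter".
(Check on "kenclave": → "lavekenc" → "lavek" ✓)

niter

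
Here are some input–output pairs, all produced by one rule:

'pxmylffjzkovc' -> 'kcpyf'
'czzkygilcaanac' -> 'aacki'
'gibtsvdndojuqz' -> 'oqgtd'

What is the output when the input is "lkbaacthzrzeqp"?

What's happening: keep one character in every 3, starting at position 1 (positions 1st, 4th, 7th, ...), then move the first 3 characters to the end (rotate left by 3).
Starting from "lkbaacthzrzeqp": after the first operation, "latrq"; after the second, "rqlat".

rqlat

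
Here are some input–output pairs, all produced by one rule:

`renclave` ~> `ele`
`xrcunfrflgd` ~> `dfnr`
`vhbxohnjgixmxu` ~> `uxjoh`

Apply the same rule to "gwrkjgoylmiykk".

kiyjw

Looking at the pairs, the operation is to reverse the string, then keep one character in every 3, starting at position 1 (positions 1st, 4th, 7th, ...).
Starting from "gwrkjgoylmiykk": after the first operation, "kkyimlyogjkrwg"; after the second, "kiyjw".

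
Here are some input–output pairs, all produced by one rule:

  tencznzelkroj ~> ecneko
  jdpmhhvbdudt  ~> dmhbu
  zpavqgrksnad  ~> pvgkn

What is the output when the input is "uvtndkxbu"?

vnkb

Each output is the input with this applied: delete the last character, then keep every other character starting from the second (positions 2nd, 4th, 6th, ...).
Applying both steps to "uvtndkxbu": "uvtndkxb", then "vnkb".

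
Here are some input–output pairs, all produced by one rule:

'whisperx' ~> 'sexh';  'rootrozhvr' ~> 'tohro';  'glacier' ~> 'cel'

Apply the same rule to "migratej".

What's happening: keep every other character starting from the second (positions 2nd, 4th, 6th, ...), then move the first character to the end.
On "migratej": the first step gives "irtj", and the second then gives "rtji".

rtji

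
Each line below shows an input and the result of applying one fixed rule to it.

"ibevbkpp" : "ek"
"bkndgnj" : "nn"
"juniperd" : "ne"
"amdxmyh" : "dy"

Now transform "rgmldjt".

Rule — keep one character in every 3, starting at position 3 (positions 3rd, 6th, 9th, ...).
"rgmldjt" → "mj".

mj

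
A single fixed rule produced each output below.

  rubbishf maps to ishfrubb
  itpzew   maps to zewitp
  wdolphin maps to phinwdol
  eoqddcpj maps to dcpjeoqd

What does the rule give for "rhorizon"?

Each output is the input with this applied: swap the front and back halves of the string.
On "rhorizon" that produces "izonrhor".

izonrhor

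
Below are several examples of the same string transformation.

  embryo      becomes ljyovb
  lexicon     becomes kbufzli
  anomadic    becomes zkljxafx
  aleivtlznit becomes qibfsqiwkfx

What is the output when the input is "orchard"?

The rule is to swap the first and last characters, then shift every letter 3 places backward in the alphabet (wrapping around).
On "orchard": the first step gives "drcharo", and the second then gives "aozexol".

aozexol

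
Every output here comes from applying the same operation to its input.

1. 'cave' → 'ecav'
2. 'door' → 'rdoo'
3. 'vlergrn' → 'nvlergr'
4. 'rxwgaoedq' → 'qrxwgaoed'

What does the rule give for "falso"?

In each case the input is transformed by: move the last character to the front.
Doing the same to "falso": "ofals".

ofals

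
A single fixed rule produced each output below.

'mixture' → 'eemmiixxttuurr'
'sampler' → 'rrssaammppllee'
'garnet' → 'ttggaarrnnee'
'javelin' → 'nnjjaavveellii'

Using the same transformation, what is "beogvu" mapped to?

Looking at the pairs, the operation is to double every character, then move the last 2 characters to the front (rotate right by 2).
"beogvu" → "uubbeeooggvv".

uubbeeooggvv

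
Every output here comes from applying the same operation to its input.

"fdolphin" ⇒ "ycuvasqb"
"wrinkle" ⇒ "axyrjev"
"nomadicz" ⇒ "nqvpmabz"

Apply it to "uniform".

The transformation: shift every letter 13 places forward in the alphabet (wrapping around) — i.e. ROT13, then move the first 3 characters to the end (rotate left by 3).
Working it through for "uniform": intermediate "havsbez", final "sbezhav".

sbezhav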